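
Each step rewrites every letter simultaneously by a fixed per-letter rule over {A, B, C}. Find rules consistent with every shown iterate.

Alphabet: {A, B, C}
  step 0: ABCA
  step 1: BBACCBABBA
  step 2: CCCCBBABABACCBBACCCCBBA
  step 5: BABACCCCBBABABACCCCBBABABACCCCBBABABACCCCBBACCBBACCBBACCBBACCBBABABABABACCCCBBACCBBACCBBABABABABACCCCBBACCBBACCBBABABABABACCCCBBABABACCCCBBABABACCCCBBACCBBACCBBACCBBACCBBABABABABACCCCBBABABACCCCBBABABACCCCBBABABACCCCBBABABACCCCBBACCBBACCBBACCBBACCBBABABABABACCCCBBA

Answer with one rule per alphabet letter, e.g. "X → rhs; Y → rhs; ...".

  step 1 ⇒ step 2: BBACCBABBA ⇒ CC·CC·BBA·BA·BA·CC·BBA·CC·CC·BBA
    A ↦ BBA
    B ↦ CC
    C ↦ BA

A->BBA, B->CC, C->BA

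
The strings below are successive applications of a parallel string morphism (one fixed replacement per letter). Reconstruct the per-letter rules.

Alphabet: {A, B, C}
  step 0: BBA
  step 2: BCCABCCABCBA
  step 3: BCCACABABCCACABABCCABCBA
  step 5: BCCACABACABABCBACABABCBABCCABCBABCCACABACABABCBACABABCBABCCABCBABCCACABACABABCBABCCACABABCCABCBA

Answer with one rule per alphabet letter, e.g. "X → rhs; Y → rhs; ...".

A->BA, B->BC, C->CA

  step 2 ⇒ step 3: BCCABCCABCBA ⇒ BC·CA·CA·BA·BC·CA·CA·BA·BC·CA·BC·BA
    A ↦ BA
    B ↦ BC
    C ↦ CA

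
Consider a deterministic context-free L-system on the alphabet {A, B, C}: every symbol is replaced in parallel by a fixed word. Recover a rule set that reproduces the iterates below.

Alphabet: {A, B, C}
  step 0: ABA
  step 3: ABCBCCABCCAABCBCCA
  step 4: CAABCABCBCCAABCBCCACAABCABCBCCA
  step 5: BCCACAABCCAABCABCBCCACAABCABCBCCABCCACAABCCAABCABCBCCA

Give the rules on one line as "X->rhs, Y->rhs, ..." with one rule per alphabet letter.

A->CA, B->A, C->BC

  step 4 ⇒ step 5: CAABCABCBCCAABCBCCACAABCABCBCCA ⇒ BC·CA·CA·A·BC·CA·A·BC·A·BC·BC·CA·CA·A·BC·A·BC·BC·CA·BC·CA·CA·A·BC·CA·A·BC·A·BC·BC·CA
    A ↦ CA
    B ↦ A
    C ↦ BC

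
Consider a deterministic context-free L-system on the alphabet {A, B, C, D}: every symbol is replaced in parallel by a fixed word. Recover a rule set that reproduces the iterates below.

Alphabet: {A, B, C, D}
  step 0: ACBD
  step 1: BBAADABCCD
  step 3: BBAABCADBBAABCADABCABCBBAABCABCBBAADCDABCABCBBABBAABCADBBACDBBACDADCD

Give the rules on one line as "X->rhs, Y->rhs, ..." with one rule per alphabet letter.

A->BBA, B->ABC, C->AD, D->CD

  step 0 ⇒ step 1: ACBD ⇒ BBA·AD·ABC·CD
    A ↦ BBA
    B ↦ ABC
    C ↦ AD
    D ↦ CD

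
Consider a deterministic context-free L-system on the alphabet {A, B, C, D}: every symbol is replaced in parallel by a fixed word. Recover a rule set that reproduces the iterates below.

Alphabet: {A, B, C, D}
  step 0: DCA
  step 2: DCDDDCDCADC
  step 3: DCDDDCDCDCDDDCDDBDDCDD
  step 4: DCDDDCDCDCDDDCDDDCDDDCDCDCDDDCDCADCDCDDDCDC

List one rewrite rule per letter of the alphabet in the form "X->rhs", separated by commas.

  step 3 ⇒ step 4: DCDDDCDCDCDDDCDDBDDCDD ⇒ DC·DD·DC·DC·DC·DD·DC·DD·DC·DD·DC·DC·DC·DD·DC·DC·A·DC·DC·DD·DC·DC
    B ↦ A
    C ↦ DD
    D ↦ DC
  step 2 ⇒ step 3: DCDDDCDCADC ⇒ DC·DD·DC·DC·DC·DD·DC·DD·BD·DC·DD
    A ↦ BD

A->BD, B->A, C->DD, D->DC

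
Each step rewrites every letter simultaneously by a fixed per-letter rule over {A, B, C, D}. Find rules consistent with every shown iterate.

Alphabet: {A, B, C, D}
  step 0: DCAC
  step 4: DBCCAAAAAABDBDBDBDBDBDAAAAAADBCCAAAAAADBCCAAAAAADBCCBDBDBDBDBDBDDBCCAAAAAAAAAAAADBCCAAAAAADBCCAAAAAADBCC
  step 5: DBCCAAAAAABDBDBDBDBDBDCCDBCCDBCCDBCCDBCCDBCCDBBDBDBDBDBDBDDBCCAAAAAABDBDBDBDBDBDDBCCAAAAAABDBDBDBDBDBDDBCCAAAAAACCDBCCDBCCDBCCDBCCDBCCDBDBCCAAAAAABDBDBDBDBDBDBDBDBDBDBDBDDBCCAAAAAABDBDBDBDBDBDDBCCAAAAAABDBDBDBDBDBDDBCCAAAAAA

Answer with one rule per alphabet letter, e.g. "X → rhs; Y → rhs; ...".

A->BD, B->CC, C->AAA, D->DB

  step 4 ⇒ step 5: DBCCAAAAAABDBDBDBDBDBDAAAAAADBCCAAAAAADBCCAAAAAADBCCBDBDBDBDBDBDDBCCAAAAAAAAAAAADBCCAAAAAADBCCAAAAAADBCC ⇒ DB·CC·AAA·AAA·BD·BD·BD·BD·BD·BD·CC·DB·CC·DB·CC·DB·CC·DB·CC·DB·CC·DB·BD·BD·BD·BD·BD·BD·DB·CC·AAA·AAA·BD·BD·BD·BD·BD·BD·DB·CC·AAA·AAA·BD·BD·BD·BD·BD·BD·DB·CC·AAA·AAA·CC·DB·CC·DB·CC·DB·CC·DB·CC·DB·CC·DB·DB·CC·AAA·AAA·BD·BD·BD·BD·BD·BD·BD·BD·BD·BD·BD·BD·DB·CC·AAA·AAA·BD·BD·BD·BD·BD·BD·DB·CC·AAA·AAA·BD·BD·BD·BD·BD·BD·DB·CC·AAA·AAA
    A ↦ BD
    B ↦ CC
    C ↦ AAA
    D ↦ DB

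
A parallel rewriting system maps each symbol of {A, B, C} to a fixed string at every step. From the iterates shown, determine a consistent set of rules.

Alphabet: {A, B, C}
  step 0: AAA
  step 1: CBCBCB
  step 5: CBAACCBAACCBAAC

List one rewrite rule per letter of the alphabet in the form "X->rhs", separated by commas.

  step 0 ⇒ step 1: AAA ⇒ CB·CB·CB
    A ↦ CB
    B ↦ C  (constrained at step 1)
    C ↦ A  (constrained at step 1)

A->CB, B->C, C->A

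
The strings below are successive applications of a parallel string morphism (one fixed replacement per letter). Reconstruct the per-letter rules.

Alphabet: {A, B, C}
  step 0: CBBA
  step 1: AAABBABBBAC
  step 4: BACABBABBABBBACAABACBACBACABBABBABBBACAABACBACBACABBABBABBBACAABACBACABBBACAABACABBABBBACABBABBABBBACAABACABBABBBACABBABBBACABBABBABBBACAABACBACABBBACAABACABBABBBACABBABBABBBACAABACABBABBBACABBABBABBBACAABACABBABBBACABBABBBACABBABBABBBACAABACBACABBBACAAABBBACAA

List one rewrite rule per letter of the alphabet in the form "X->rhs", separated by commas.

A->BAC, B->ABB, C->AA

  step 0 ⇒ step 1: CBBA ⇒ AA·ABB·ABB·BAC
    A ↦ BAC
    B ↦ ABB
    C ↦ AA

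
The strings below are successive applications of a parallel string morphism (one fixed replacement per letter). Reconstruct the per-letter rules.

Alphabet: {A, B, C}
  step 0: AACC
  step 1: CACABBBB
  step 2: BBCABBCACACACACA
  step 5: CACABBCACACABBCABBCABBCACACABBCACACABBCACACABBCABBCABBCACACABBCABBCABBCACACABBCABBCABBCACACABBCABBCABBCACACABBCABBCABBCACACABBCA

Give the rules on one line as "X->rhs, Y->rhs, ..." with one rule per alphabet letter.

A->CA, B->CA, C->BB

  step 1 ⇒ step 2: CACABBBB ⇒ BB·CA·BB·CA·CA·CA·CA·CA
    A ↦ CA
    B ↦ CA
    C ↦ BB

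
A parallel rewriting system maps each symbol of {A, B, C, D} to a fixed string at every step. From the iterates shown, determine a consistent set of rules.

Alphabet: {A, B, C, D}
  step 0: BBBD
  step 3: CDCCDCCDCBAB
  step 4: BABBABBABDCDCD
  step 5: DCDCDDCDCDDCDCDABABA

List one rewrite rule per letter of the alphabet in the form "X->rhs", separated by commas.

  step 4 ⇒ step 5: BABBABBABDCDCD ⇒ D·CDC·D·D·CDC·D·D·CDC·D·A·B·A·B·A
    A ↦ CDC
    B ↦ D
    C ↦ B
    D ↦ A

A->CDC, B->D, C->B, D->A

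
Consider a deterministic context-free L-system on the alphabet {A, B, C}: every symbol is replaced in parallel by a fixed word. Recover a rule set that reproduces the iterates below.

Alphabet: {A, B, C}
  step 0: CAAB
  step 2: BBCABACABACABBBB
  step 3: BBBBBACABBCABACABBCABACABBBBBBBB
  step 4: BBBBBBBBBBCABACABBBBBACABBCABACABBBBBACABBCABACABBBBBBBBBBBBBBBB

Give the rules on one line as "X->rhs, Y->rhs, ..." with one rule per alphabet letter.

  step 3 ⇒ step 4: BBBBBACABBCABACABBCABACABBBBBBBB ⇒ BB·BB·BB·BB·BB·CA·BA·CA·BB·BB·BA·CA·BB·CA·BA·CA·BB·BB·BA·CA·BB·CA·BA·CA·BB·BB·BB·BB·BB·BB·BB·BB
    A ↦ CA
    B ↦ BB
    C ↦ BA

A->CA, B->BB, C->BA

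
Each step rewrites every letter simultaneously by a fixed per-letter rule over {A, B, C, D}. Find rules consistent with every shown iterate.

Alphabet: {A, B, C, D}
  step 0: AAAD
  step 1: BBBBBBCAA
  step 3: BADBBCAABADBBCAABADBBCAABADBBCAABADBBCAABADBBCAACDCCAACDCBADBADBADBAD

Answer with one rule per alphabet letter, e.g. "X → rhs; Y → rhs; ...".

A->BB, B->BAD, C->CDC, D->CAA

  step 0 ⇒ step 1: AAAD ⇒ BB·BB·BB·CAA
    A ↦ BB
    D ↦ CAA
    B ↦ BAD  (constrained at step 1)
    C ↦ CDC  (constrained at step 1)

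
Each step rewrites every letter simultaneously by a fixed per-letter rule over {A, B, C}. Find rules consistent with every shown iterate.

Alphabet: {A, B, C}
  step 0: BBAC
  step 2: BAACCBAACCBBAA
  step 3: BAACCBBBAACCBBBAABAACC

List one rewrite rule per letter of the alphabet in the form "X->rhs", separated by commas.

A->C, B->BAA, C->B

  step 2 ⇒ step 3: BAACCBAACCBBAA ⇒ BAA·C·C·B·B·BAA·C·C·B·B·BAA·BAA·C·C
    A ↦ C
    B ↦ BAA
    C ↦ B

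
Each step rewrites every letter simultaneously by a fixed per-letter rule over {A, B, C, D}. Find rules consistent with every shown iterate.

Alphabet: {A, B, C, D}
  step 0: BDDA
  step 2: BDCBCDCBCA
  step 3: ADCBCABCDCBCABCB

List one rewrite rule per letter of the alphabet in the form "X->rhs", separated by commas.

A->B, B->A, C->BC, D->DC

  step 2 ⇒ step 3: BDCBCDCBCA ⇒ A·DC·BC·A·BC·DC·BC·A·BC·B
    A ↦ B
    B ↦ A
    C ↦ BC
    D ↦ DC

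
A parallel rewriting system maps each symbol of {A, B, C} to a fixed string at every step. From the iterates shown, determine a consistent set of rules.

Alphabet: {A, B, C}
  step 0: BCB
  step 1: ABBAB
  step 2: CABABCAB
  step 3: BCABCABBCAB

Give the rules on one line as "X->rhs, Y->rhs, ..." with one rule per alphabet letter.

  step 2 ⇒ step 3: CABABCAB ⇒ B·C·AB·C·AB·B·C·AB
    A ↦ C
    B ↦ AB
    C ↦ B

A->C, B->AB, C->B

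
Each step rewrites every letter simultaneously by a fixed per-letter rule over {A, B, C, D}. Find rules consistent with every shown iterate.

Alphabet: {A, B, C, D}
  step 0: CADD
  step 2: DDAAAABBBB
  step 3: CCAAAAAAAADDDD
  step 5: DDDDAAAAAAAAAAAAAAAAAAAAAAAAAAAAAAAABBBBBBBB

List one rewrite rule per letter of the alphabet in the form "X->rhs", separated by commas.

A->AA, B->D, C->BB, D->C

  step 2 ⇒ step 3: DDAAAABBBB ⇒ C·C·AA·AA·AA·AA·D·D·D·D
    A ↦ AA
    B ↦ D
    D ↦ C
    C ↦ BB  (constrained at step 0)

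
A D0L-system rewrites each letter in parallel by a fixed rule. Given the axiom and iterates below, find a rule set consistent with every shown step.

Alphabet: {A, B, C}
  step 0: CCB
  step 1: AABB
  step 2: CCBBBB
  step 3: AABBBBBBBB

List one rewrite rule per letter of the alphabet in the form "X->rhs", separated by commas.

  step 2 ⇒ step 3: CCBBBB ⇒ A·A·BB·BB·BB·BB
    B ↦ BB
    C ↦ A
  step 1 ⇒ step 2: AABB ⇒ C·C·BB·BB
    A ↦ C

A->C, B->BB, C->A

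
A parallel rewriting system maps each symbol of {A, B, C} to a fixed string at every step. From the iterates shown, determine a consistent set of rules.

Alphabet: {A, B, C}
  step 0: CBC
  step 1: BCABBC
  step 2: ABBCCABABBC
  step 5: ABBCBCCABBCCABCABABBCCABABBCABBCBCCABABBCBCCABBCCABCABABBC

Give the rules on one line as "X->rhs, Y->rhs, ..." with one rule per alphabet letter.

  step 1 ⇒ step 2: BCABBC ⇒ AB·BC·C·AB·AB·BC
    A ↦ C
    B ↦ AB
    C ↦ BC

A->C, B->AB, C->BC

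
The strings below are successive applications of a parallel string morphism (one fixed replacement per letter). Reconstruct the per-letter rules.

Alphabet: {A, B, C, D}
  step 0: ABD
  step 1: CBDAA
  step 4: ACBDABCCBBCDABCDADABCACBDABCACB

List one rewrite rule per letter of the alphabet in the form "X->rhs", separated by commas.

  step 0 ⇒ step 1: ABD ⇒ CB·DA·A
    A ↦ CB
    B ↦ DA
    D ↦ A
    C ↦ BC  (constrained at step 1)

A->CB, B->DA, C->BC, D->A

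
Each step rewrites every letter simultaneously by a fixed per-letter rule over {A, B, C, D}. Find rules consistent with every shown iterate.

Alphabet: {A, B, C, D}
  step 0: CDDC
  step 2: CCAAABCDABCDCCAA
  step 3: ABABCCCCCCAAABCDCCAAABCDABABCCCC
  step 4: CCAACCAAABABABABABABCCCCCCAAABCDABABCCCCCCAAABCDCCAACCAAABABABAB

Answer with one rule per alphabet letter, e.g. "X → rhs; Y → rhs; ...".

  step 3 ⇒ step 4: ABABCCCCCCAAABCDCCAAABCDABABCCCC ⇒ CC·AA·CC·AA·AB·AB·AB·AB·AB·AB·CC·CC·CC·AA·AB·CD·AB·AB·CC·CC·CC·AA·AB·CD·CC·AA·CC·AA·AB·AB·AB·AB
    A ↦ CC
    B ↦ AA
    C ↦ AB
    D ↦ CD

A->CC, B->AA, C->AB, D->CD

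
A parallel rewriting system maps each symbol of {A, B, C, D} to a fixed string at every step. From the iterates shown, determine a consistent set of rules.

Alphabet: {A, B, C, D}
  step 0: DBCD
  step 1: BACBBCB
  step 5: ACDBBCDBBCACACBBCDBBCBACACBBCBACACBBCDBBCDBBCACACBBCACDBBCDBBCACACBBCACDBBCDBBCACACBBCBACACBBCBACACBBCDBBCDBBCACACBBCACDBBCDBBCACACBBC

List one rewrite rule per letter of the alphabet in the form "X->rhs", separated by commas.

  step 0 ⇒ step 1: DBCD ⇒ B·AC·BBC·B
    B ↦ AC
    C ↦ BBC
    D ↦ B
    A ↦ D  (constrained at step 1)

A->D, B->AC, C->BBC, D->B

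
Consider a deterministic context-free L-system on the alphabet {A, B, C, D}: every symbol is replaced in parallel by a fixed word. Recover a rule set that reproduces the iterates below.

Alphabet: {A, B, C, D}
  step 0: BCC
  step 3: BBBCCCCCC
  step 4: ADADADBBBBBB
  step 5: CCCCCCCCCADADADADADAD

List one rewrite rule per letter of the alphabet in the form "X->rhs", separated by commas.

  step 4 ⇒ step 5: ADADADBBBBBB ⇒ CC·C·CC·C·CC·C·AD·AD·AD·AD·AD·AD
    A ↦ CC
    B ↦ AD
    D ↦ C
  step 3 ⇒ step 4: BBBCCCCCC ⇒ AD·AD·AD·B·B·B·B·B·B
    C ↦ B

A->CC, B->AD, C->B, D->C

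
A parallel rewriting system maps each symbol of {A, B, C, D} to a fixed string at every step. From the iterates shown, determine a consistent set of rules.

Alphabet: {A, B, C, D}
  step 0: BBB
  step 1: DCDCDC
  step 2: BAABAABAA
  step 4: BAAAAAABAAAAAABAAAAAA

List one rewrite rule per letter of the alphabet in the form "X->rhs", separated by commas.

A->CC, B->DC, C->A, D->BA

  step 1 ⇒ step 2: DCDCDC ⇒ BA·A·BA·A·BA·A
    C ↦ A
    D ↦ BA
    A ↦ CC  (constrained at step 2)
  step 0 ⇒ step 1: BBB ⇒ DC·DC·DC
    B ↦ DC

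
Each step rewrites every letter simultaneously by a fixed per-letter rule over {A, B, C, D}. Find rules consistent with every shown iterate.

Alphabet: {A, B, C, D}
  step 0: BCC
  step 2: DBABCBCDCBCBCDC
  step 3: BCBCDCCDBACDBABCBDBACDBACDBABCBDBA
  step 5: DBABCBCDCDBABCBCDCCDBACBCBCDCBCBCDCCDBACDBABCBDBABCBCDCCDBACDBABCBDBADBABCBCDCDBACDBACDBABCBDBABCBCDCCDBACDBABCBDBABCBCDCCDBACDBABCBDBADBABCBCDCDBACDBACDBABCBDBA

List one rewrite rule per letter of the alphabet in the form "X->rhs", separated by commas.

  step 2 ⇒ step 3: DBABCBCDCBCBCDC ⇒ BCB·C·DC·C·DBA·C·DBA·BCB·DBA·C·DBA·C·DBA·BCB·DBA
    A ↦ DC
    B ↦ C
    C ↦ DBA
    D ↦ BCB

A->DC, B->C, C->DBA, D->BCB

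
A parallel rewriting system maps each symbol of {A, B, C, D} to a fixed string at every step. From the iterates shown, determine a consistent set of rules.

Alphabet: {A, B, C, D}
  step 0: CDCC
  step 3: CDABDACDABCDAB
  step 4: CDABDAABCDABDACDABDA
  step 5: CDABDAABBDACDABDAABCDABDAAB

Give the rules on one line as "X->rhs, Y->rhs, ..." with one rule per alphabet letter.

A->B, B->DA, C->CD, D->A

  step 4 ⇒ step 5: CDABDAABCDABDACDABDA ⇒ CD·A·B·DA·A·B·B·DA·CD·A·B·DA·A·B·CD·A·B·DA·A·B
    A ↦ B
    B ↦ DA
    C ↦ CD
    D ↦ A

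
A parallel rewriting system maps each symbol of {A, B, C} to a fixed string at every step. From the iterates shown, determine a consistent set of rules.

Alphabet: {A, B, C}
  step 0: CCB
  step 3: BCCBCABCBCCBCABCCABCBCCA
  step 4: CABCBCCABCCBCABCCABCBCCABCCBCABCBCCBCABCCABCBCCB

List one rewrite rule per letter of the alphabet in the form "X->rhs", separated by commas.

A->CB, B->CA, C->BC

  step 3 ⇒ step 4: BCCBCABCBCCBCABCCABCBCCA ⇒ CA·BC·BC·CA·BC·CB·CA·BC·CA·BC·BC·CA·BC·CB·CA·BC·BC·CB·CA·BC·CA·BC·BC·CB
    A ↦ CB
    B ↦ CA
    C ↦ BC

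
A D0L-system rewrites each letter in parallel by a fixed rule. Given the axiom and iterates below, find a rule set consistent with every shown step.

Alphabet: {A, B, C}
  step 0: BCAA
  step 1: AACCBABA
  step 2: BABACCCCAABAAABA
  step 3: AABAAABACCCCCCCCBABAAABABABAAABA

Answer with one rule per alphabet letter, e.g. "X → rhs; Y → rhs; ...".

  step 2 ⇒ step 3: BABACCCCAABAAABA ⇒ AA·BA·AA·BA·CC·CC·CC·CC·BA·BA·AA·BA·BA·BA·AA·BA
    A ↦ BA
    B ↦ AA
    C ↦ CC

A->BA, B->AA, C->CC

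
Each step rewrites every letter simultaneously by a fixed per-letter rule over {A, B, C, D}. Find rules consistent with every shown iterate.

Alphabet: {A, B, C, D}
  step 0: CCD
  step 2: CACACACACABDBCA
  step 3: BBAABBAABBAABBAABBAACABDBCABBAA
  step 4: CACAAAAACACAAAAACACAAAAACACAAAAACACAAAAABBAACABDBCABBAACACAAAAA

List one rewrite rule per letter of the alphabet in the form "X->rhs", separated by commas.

A->AA, B->CA, C->BB, D->BDB

  step 3 ⇒ step 4: BBAABBAABBAABBAABBAACABDBCABBAA ⇒ CA·CA·AA·AA·CA·CA·AA·AA·CA·CA·AA·AA·CA·CA·AA·AA·CA·CA·AA·AA·BB·AA·CA·BDB·CA·BB·AA·CA·CA·AA·AA
    A ↦ AA
    B ↦ CA
    C ↦ BB
    D ↦ BDB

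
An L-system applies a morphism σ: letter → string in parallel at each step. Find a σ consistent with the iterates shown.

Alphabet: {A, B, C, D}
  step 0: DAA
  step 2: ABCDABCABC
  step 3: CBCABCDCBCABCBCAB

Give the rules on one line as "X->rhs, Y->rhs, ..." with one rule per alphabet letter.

A->CB, B->C, C->AB, D->CD

  step 2 ⇒ step 3: ABCDABCABC ⇒ CB·C·AB·CD·CB·C·AB·CB·C·AB
    A ↦ CB
    B ↦ C
    C ↦ AB
    D ↦ CD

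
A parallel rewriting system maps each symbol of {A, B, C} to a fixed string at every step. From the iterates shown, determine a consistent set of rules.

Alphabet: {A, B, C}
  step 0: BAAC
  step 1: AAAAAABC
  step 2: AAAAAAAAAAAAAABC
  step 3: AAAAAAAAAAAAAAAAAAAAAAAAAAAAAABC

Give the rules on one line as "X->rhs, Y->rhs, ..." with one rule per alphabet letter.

A->AA, B->A, C->ABC

  step 2 ⇒ step 3: AAAAAAAAAAAAAABC ⇒ AA·AA·AA·AA·AA·AA·AA·AA·AA·AA·AA·AA·AA·AA·A·ABC
    A ↦ AA
    B ↦ A
    C ↦ ABC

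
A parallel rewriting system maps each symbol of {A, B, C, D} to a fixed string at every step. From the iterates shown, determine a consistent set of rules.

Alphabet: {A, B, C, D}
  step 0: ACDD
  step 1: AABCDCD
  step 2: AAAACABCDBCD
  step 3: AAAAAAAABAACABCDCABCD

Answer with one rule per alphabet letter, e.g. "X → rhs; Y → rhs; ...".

A->AA, B->CA, C->B, D->CD

  step 2 ⇒ step 3: AAAACABCDBCD ⇒ AA·AA·AA·AA·B·AA·CA·B·CD·CA·B·CD
    A ↦ AA
    B ↦ CA
    C ↦ B
    D ↦ CD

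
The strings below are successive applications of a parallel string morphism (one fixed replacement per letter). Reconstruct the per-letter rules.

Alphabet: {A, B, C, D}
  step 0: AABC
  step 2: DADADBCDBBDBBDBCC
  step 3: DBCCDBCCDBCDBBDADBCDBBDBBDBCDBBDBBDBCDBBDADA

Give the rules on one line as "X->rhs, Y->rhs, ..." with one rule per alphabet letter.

A->C, B->DBB, C->DA, D->DBC

  step 2 ⇒ step 3: DADADBCDBBDBBDBCC ⇒ DBC·C·DBC·C·DBC·DBB·DA·DBC·DBB·DBB·DBC·DBB·DBB·DBC·DBB·DA·DA
    A ↦ C
    B ↦ DBB
    C ↦ DA
    D ↦ DBC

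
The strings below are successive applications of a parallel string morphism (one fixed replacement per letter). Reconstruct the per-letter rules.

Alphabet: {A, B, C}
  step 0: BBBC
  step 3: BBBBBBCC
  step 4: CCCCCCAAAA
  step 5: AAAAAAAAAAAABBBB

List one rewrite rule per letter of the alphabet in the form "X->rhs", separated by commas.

A->B, B->C, C->AA

  step 4 ⇒ step 5: CCCCCCAAAA ⇒ AA·AA·AA·AA·AA·AA·B·B·B·B
    A ↦ B
    C ↦ AA
  step 3 ⇒ step 4: BBBBBBCC ⇒ C·C·C·C·C·C·AA·AA
    B ↦ C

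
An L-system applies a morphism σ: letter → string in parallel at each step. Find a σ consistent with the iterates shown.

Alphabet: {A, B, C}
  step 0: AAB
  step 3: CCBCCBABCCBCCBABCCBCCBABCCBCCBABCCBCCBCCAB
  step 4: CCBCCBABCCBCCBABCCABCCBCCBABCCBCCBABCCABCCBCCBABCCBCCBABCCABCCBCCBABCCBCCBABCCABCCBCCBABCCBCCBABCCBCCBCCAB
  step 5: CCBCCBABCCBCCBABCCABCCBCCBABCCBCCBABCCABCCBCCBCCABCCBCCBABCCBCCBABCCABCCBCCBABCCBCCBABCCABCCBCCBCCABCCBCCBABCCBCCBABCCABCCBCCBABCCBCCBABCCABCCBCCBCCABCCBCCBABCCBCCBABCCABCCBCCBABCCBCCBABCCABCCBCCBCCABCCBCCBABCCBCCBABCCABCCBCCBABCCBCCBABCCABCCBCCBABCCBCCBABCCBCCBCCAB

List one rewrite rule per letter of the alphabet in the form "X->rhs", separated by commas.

A->CC, B->AB, C->CCB

  step 4 ⇒ step 5: CCBCCBABCCBCCBABCCABCCBCCBABCCBCCBABCCABCCBCCBABCCBCCBABCCABCCBCCBABCCBCCBABCCABCCBCCBABCCBCCBABCCBCCBCCAB ⇒ CCB·CCB·AB·CCB·CCB·AB·CC·AB·CCB·CCB·AB·CCB·CCB·AB·CC·AB·CCB·CCB·CC·AB·CCB·CCB·AB·CCB·CCB·AB·CC·AB·CCB·CCB·AB·CCB·CCB·AB·CC·AB·CCB·CCB·CC·AB·CCB·CCB·AB·CCB·CCB·AB·CC·AB·CCB·CCB·AB·CCB·CCB·AB·CC·AB·CCB·CCB·CC·AB·CCB·CCB·AB·CCB·CCB·AB·CC·AB·CCB·CCB·AB·CCB·CCB·AB·CC·AB·CCB·CCB·CC·AB·CCB·CCB·AB·CCB·CCB·AB·CC·AB·CCB·CCB·AB·CCB·CCB·AB·CC·AB·CCB·CCB·AB·CCB·CCB·AB·CCB·CCB·CC·AB
    A ↦ CC
    B ↦ AB
    C ↦ CCB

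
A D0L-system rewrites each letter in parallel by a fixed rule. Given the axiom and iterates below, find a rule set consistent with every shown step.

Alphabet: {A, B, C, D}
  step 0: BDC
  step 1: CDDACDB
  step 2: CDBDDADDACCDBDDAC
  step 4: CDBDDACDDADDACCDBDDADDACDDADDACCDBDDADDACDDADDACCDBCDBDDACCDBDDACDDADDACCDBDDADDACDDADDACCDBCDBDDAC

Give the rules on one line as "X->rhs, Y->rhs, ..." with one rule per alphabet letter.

  step 1 ⇒ step 2: CDDACDB ⇒ CDB·DDA·DDA·C·CDB·DDA·C
    A ↦ C
    B ↦ C
    C ↦ CDB
    D ↦ DDA

A->C, B->C, C->CDB, D->DDA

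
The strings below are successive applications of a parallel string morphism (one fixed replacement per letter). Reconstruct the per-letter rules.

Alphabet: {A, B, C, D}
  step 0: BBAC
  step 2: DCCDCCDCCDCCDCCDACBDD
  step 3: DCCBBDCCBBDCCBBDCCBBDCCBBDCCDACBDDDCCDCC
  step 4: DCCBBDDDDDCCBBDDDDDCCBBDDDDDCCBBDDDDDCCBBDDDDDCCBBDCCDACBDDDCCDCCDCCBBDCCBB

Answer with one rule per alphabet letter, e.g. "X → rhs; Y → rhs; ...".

A->DAC, B->DD, C->B, D->DCC

  step 3 ⇒ step 4: DCCBBDCCBBDCCBBDCCBBDCCBBDCCDACBDDDCCDCC ⇒ DCC·B·B·DD·DD·DCC·B·B·DD·DD·DCC·B·B·DD·DD·DCC·B·B·DD·DD·DCC·B·B·DD·DD·DCC·B·B·DCC·DAC·B·DD·DCC·DCC·DCC·B·B·DCC·B·B
    A ↦ DAC
    B ↦ DD
    C ↦ B
    D ↦ DCC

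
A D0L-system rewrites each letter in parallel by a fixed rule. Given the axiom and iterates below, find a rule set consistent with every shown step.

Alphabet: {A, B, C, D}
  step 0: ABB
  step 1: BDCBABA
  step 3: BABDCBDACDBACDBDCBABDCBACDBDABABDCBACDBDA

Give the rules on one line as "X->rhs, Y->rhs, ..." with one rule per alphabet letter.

  step 0 ⇒ step 1: ABB ⇒ BDC·BA·BA
    A ↦ BDC
    B ↦ BA
    C ↦ BDA  (constrained at step 1)
    D ↦ CD  (constrained at step 1)

A->BDC, B->BA, C->BDA, D->CD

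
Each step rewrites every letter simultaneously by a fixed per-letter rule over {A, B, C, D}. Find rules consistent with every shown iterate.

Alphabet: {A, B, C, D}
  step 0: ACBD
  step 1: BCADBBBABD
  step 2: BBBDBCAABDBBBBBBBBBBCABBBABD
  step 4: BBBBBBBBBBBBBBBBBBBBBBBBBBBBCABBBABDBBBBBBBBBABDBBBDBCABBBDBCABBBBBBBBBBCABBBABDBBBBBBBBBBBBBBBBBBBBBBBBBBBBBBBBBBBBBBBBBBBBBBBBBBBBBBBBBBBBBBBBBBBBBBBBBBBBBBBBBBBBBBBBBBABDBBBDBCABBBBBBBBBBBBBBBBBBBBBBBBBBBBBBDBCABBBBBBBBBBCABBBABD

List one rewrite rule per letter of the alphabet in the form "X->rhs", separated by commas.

  step 1 ⇒ step 2: BCADBBBABD ⇒ BBB·D·BCA·ABD·BBB·BBB·BBB·BCA·BBB·ABD
    A ↦ BCA
    B ↦ BBB
    C ↦ D
    D ↦ ABD

A->BCA, B->BBB, C->D, D->ABD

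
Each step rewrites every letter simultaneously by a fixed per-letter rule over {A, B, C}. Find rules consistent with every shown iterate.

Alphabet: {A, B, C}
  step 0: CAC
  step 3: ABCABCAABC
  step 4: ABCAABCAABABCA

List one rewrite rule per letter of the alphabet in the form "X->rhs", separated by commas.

A->AB, B->C, C->A

  step 3 ⇒ step 4: ABCABCAABC ⇒ AB·C·A·AB·C·A·AB·AB·C·A
    A ↦ AB
    B ↦ C
    C ↦ A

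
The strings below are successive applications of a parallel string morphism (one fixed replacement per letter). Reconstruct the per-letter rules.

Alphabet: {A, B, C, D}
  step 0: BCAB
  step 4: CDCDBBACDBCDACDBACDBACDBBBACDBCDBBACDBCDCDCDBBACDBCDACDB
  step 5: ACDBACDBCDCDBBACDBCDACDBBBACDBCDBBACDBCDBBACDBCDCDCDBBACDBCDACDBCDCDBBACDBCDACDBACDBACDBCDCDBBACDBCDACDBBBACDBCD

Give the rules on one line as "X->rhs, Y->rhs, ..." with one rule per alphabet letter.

  step 4 ⇒ step 5: CDCDBBACDBCDACDBACDBACDBBBACDBCDBBACDBCDCDCDBBACDBCDACDB ⇒ A·CDB·A·CDB·CD·CD·BB·A·CDB·CD·A·CDB·BB·A·CDB·CD·BB·A·CDB·CD·BB·A·CDB·CD·CD·CD·BB·A·CDB·CD·A·CDB·CD·CD·BB·A·CDB·CD·A·CDB·A·CDB·A·CDB·CD·CD·BB·A·CDB·CD·A·CDB·BB·A·CDB·CD
    A ↦ BB
    B ↦ CD
    C ↦ A
    D ↦ CDB

A->BB, B->CD, C->A, D->CDB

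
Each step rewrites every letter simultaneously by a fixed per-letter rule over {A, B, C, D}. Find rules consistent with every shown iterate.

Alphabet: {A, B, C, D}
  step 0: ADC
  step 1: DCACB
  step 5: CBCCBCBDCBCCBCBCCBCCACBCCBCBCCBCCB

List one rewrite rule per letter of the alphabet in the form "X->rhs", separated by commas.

  step 0 ⇒ step 1: ADC ⇒ D·CA·CB
    A ↦ D
    C ↦ CB
    D ↦ CA
    B ↦ C  (constrained at step 1)

A->D, B->C, C->CB, D->CA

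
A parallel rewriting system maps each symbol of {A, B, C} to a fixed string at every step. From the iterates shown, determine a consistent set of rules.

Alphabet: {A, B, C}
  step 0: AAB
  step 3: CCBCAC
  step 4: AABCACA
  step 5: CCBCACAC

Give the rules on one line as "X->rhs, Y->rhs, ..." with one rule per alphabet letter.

A->C, B->BC, C->A

  step 4 ⇒ step 5: AABCACA ⇒ C·C·BC·A·C·A·C
    A ↦ C
    B ↦ BC
    C ↦ A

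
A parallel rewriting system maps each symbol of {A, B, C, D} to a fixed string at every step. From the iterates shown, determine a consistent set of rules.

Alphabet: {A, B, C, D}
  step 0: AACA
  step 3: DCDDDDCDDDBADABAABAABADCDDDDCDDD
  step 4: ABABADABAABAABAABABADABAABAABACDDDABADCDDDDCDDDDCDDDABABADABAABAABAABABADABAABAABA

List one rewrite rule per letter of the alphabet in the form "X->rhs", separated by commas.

  step 3 ⇒ step 4: DCDDDDCDDDBADABAABAABADCDDDDCDDD ⇒ ABA·BAD·ABA·ABA·ABA·ABA·BAD·ABA·ABA·ABA·CDD·D·ABA·D·CDD·D·D·CDD·D·D·CDD·D·ABA·BAD·ABA·ABA·ABA·ABA·BAD·ABA·ABA·ABA
    A ↦ D
    B ↦ CDD
    C ↦ BAD
    D ↦ ABA

A->D, B->CDD, C->BAD, D->ABA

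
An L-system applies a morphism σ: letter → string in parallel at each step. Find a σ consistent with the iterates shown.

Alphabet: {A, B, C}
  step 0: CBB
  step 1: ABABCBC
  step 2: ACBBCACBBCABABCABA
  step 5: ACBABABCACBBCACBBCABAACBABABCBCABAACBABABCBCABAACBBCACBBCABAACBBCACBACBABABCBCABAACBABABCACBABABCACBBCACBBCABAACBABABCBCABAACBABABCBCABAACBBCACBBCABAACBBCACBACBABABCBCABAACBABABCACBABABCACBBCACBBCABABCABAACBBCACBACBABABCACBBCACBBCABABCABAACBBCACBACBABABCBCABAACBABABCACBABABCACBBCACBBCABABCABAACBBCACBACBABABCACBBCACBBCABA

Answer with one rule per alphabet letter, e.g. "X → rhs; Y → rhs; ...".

  step 1 ⇒ step 2: ABABCBC ⇒ ACB·BC·ACB·BC·ABA·BC·ABA
    A ↦ ACB
    B ↦ BC
    C ↦ ABA

A->ACB, B->BC, C->ABA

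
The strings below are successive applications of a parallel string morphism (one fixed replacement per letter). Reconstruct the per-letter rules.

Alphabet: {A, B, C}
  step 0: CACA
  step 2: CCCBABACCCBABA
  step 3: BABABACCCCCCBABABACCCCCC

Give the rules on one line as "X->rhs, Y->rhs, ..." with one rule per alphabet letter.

  step 2 ⇒ step 3: CCCBABACCCBABA ⇒ BA·BA·BA·C·CC·C·CC·BA·BA·BA·C·CC·C·CC
    A ↦ CC
    B ↦ C
    C ↦ BA

A->CC, B->C, C->BA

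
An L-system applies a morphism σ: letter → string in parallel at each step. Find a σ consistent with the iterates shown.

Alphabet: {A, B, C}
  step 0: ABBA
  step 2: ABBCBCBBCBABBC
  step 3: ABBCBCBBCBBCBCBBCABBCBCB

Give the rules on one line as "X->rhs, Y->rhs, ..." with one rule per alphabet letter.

  step 2 ⇒ step 3: ABBCBCBBCBABBC ⇒ AB·BC·BC·B·BC·B·BC·BC·B·BC·AB·BC·BC·B
    A ↦ AB
    B ↦ BC
    C ↦ B

A->AB, B->BC, C->B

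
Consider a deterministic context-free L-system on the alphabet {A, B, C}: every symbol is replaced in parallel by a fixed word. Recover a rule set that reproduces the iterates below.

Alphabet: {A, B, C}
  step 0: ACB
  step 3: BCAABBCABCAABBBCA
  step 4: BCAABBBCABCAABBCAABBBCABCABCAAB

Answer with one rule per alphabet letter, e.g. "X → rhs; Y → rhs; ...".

  step 3 ⇒ step 4: BCAABBCABCAABBBCA ⇒ BCA·A·B·B·BCA·BCA·A·B·BCA·A·B·B·BCA·BCA·BCA·A·B
    A ↦ B
    B ↦ BCA
    C ↦ A

A->B, B->BCA, C->A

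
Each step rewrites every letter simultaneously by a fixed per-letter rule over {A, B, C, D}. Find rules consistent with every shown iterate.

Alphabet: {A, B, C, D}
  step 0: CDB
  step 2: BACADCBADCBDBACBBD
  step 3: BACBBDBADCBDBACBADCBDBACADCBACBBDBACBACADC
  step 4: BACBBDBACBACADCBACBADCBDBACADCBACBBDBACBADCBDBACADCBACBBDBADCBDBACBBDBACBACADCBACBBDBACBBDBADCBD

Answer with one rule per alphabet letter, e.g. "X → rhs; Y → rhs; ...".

  step 3 ⇒ step 4: BACBBDBADCBDBACBADCBDBACADCBACBBDBACBACADC ⇒ BAC·B·BD·BAC·BAC·ADC·BAC·B·ADC·BD·BAC·ADC·BAC·B·BD·BAC·B·ADC·BD·BAC·ADC·BAC·B·BD·B·ADC·BD·BAC·B·BD·BAC·BAC·ADC·BAC·B·BD·BAC·B·BD·B·ADC·BD
    A ↦ B
    B ↦ BAC
    C ↦ BD
    D ↦ ADC

A->B, B->BAC, C->BD, D->ADC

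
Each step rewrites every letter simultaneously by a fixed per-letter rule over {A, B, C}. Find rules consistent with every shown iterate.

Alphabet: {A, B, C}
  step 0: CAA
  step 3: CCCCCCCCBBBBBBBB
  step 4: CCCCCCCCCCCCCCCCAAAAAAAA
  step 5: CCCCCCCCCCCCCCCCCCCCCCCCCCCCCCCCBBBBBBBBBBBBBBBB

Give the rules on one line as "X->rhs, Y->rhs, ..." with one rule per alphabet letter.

A->BB, B->A, C->CC

  step 4 ⇒ step 5: CCCCCCCCCCCCCCCCAAAAAAAA ⇒ CC·CC·CC·CC·CC·CC·CC·CC·CC·CC·CC·CC·CC·CC·CC·CC·BB·BB·BB·BB·BB·BB·BB·BB
    A ↦ BB
    C ↦ CC
  step 3 ⇒ step 4: CCCCCCCCBBBBBBBB ⇒ CC·CC·CC·CC·CC·CC·CC·CC·A·A·A·A·A·A·A·A
    B ↦ A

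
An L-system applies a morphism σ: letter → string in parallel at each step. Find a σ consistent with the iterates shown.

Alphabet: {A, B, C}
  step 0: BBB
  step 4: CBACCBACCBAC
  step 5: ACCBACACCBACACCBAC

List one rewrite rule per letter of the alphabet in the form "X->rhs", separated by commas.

A->B, B->C, C->AC

  step 4 ⇒ step 5: CBACCBACCBAC ⇒ AC·C·B·AC·AC·C·B·AC·AC·C·B·AC
    A ↦ B
    B ↦ C
    C ↦ AC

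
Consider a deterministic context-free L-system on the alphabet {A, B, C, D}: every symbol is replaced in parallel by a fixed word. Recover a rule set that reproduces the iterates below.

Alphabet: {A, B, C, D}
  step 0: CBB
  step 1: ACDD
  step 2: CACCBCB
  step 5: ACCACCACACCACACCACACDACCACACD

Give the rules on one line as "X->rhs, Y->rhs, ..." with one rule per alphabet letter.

  step 1 ⇒ step 2: ACDD ⇒ C·AC·CB·CB
    A ↦ C
    C ↦ AC
    D ↦ CB
  step 0 ⇒ step 1: CBB ⇒ AC·D·D
    B ↦ D

A->C, B->D, C->AC, D->CB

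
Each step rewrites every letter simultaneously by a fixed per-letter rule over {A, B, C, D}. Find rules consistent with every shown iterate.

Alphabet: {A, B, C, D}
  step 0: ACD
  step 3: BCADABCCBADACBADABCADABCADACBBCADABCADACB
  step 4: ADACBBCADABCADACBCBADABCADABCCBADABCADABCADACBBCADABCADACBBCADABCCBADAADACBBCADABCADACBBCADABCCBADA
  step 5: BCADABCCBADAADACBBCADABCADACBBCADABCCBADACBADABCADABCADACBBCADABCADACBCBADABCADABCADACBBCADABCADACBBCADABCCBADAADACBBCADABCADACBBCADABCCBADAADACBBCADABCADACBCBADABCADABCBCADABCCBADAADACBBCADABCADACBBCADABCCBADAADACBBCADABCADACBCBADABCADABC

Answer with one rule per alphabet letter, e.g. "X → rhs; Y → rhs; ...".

A->BC, B->ADA, C->CB, D->ADA

  step 4 ⇒ step 5: ADACBBCADABCADACBCBADABCADABCCBADABCADABCADACBBCADABCADACBBCADABCCBADAADACBBCADABCADACBBCADABCCBADA ⇒ BC·ADA·BC·CB·ADA·ADA·CB·BC·ADA·BC·ADA·CB·BC·ADA·BC·CB·ADA·CB·ADA·BC·ADA·BC·ADA·CB·BC·ADA·BC·ADA·CB·CB·ADA·BC·ADA·BC·ADA·CB·BC·ADA·BC·ADA·CB·BC·ADA·BC·CB·ADA·ADA·CB·BC·ADA·BC·ADA·CB·BC·ADA·BC·CB·ADA·ADA·CB·BC·ADA·BC·ADA·CB·CB·ADA·BC·ADA·BC·BC·ADA·BC·CB·ADA·ADA·CB·BC·ADA·BC·ADA·CB·BC·ADA·BC·CB·ADA·ADA·CB·BC·ADA·BC·ADA·CB·CB·ADA·BC·ADA·BC
    A ↦ BC
    B ↦ ADA
    C ↦ CB
    D ↦ ADA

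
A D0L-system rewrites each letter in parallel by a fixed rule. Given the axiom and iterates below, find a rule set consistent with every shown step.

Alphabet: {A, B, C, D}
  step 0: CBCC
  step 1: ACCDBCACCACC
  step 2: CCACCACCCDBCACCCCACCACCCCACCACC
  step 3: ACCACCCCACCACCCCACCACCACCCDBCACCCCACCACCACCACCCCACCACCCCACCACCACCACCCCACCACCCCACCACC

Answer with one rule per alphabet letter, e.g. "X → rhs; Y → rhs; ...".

A->CC, B->DBC, C->ACC, D->C

  step 2 ⇒ step 3: CCACCACCCDBCACCCCACCACCCCACCACC ⇒ ACC·ACC·CC·ACC·ACC·CC·ACC·ACC·ACC·C·DBC·ACC·CC·ACC·ACC·ACC·ACC·CC·ACC·ACC·CC·ACC·ACC·ACC·ACC·CC·ACC·ACC·CC·ACC·ACC
    A ↦ CC
    B ↦ DBC
    C ↦ ACC
    D ↦ C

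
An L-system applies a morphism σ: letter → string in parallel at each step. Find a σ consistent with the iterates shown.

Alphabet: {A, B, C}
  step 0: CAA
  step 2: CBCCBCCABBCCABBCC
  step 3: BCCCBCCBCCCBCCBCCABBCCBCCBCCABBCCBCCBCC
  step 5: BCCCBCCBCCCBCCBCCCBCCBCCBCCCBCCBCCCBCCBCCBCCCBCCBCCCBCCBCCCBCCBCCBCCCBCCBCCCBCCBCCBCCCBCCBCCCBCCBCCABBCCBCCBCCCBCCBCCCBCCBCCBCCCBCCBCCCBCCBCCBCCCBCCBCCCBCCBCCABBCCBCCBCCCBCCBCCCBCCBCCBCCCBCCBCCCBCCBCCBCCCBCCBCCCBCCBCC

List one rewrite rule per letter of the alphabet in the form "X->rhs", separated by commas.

  step 2 ⇒ step 3: CBCCBCCABBCCABBCC ⇒ BCC·C·BCC·BCC·C·BCC·BCC·ABB·C·C·BCC·BCC·ABB·C·C·BCC·BCC
    A ↦ ABB
    B ↦ C
    C ↦ BCC

A->ABB, B->C, C->BCC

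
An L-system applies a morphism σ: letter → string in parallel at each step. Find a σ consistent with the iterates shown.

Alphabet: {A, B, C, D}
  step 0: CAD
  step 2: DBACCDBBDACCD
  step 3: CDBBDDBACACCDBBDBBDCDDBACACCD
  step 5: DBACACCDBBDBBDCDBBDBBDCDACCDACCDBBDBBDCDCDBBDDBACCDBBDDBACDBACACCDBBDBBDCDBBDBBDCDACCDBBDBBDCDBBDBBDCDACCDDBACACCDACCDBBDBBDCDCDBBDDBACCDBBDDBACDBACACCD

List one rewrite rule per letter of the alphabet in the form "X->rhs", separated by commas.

A->DB, B->BBD, C->AC, D->CD

  step 2 ⇒ step 3: DBACCDBBDACCD ⇒ CD·BBD·DB·AC·AC·CD·BBD·BBD·CD·DB·AC·AC·CD
    A ↦ DB
    B ↦ BBD
    C ↦ AC
    D ↦ CD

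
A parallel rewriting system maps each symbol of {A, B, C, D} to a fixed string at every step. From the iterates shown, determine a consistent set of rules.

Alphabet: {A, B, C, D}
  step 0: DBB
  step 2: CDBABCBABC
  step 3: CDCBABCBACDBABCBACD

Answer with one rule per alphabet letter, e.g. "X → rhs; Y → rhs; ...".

A->BC, B->BA, C->CD, D->C

  step 2 ⇒ step 3: CDBABCBABC ⇒ CD·C·BA·BC·BA·CD·BA·BC·BA·CD
    A ↦ BC
    B ↦ BA
    C ↦ CD
    D ↦ C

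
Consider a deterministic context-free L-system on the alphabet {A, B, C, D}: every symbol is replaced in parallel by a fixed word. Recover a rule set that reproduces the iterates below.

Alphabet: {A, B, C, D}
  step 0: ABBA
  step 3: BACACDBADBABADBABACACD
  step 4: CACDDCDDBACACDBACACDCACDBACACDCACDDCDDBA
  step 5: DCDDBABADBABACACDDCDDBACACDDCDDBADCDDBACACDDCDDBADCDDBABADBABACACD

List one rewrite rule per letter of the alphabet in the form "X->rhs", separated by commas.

A->CD, B->CA, C->D, D->BA

  step 4 ⇒ step 5: CACDDCDDBACACDBACACDCACDBACACDCACDDCDDBA ⇒ D·CD·D·BA·BA·D·BA·BA·CA·CD·D·CD·D·BA·CA·CD·D·CD·D·BA·D·CD·D·BA·CA·CD·D·CD·D·BA·D·CD·D·BA·BA·D·BA·BA·CA·CD
    A ↦ CD
    B ↦ CA
    C ↦ D
    D ↦ BA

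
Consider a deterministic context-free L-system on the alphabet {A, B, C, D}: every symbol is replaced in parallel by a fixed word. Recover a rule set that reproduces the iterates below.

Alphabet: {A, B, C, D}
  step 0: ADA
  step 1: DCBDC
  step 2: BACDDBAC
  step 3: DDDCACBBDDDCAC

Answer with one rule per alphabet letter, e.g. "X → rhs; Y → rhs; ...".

  step 2 ⇒ step 3: BACDDBAC ⇒ DD·DC·AC·B·B·DD·DC·AC
    A ↦ DC
    B ↦ DD
    C ↦ AC
    D ↦ B

A->DC, B->DD, C->AC, D->B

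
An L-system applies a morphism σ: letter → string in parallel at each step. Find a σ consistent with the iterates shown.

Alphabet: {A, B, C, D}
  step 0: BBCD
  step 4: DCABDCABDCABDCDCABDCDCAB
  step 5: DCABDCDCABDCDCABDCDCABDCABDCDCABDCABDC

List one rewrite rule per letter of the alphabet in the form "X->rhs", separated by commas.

  step 4 ⇒ step 5: DCABDCABDCABDCDCABDCDCAB ⇒ DC·AB·D·C·DC·AB·D·C·DC·AB·D·C·DC·AB·DC·AB·D·C·DC·AB·DC·AB·D·C
    A ↦ D
    B ↦ C
    C ↦ AB
    D ↦ DC

A->D, B->C, C->AB, D->DC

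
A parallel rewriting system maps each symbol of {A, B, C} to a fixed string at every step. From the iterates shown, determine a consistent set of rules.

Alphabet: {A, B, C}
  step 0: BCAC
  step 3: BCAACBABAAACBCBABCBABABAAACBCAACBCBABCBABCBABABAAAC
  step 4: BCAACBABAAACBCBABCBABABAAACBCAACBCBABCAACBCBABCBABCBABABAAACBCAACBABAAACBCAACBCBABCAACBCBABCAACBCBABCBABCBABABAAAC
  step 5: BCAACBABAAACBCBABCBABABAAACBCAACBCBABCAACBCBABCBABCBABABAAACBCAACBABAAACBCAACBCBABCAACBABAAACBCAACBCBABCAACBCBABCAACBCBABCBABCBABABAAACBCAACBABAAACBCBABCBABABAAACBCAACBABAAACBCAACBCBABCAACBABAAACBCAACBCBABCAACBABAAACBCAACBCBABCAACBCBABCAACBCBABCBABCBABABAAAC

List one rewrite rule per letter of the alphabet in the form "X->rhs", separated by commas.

A->BA, B->BC, C->AAC

  step 4 ⇒ step 5: BCAACBABAAACBCBABCBABABAAACBCAACBCBABCAACBCBABCBABCBABABAAACBCAACBABAAACBCAACBCBABCAACBCBABCAACBCBABCBABCBABABAAAC ⇒ BC·AAC·BA·BA·AAC·BC·BA·BC·BA·BA·BA·AAC·BC·AAC·BC·BA·BC·AAC·BC·BA·BC·BA·BC·BA·BA·BA·AAC·BC·AAC·BA·BA·AAC·BC·AAC·BC·BA·BC·AAC·BA·BA·AAC·BC·AAC·BC·BA·BC·AAC·BC·BA·BC·AAC·BC·BA·BC·BA·BC·BA·BA·BA·AAC·BC·AAC·BA·BA·AAC·BC·BA·BC·BA·BA·BA·AAC·BC·AAC·BA·BA·AAC·BC·AAC·BC·BA·BC·AAC·BA·BA·AAC·BC·AAC·BC·BA·BC·AAC·BA·BA·AAC·BC·AAC·BC·BA·BC·AAC·BC·BA·BC·AAC·BC·BA·BC·BA·BC·BA·BA·BA·AAC
    A ↦ BA
    B ↦ BC
    C ↦ AAC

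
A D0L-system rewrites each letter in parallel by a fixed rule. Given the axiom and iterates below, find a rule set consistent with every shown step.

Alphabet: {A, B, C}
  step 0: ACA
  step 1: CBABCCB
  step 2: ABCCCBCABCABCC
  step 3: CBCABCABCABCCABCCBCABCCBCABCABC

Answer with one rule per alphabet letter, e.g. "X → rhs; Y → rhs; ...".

A->CB, B->C, C->ABC

  step 2 ⇒ step 3: ABCCCBCABCABCC ⇒ CB·C·ABC·ABC·ABC·C·ABC·CB·C·ABC·CB·C·ABC·ABC
    A ↦ CB
    B ↦ C
    C ↦ ABC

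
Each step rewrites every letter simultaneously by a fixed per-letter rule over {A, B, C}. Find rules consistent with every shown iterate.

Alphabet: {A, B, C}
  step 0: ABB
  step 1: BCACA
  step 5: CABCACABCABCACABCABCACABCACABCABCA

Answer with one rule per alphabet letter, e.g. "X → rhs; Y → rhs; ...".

A->B, B->CA, C->CA

  step 0 ⇒ step 1: ABB ⇒ B·CA·CA
    A ↦ B
    B ↦ CA
    C ↦ CA  (constrained at step 1)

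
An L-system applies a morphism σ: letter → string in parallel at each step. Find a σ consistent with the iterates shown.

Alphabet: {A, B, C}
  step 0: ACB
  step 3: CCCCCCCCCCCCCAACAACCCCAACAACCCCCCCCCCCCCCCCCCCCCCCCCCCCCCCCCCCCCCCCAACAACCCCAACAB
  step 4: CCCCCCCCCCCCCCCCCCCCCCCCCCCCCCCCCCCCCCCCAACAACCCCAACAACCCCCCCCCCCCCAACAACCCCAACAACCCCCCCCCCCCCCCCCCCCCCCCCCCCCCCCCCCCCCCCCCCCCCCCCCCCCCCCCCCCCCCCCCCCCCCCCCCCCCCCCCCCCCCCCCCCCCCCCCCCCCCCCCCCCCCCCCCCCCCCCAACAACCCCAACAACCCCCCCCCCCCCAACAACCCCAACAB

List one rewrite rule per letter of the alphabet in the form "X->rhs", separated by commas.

  step 3 ⇒ step 4: CCCCCCCCCCCCCAACAACCCCAACAACCCCCCCCCCCCCCCCCCCCCCCCCCCCCCCCCCCCCCCCAACAACCCCAACAB ⇒ CCC·CCC·CCC·CCC·CCC·CCC·CCC·CCC·CCC·CCC·CCC·CCC·CCC·CAA·CAA·CCC·CAA·CAA·CCC·CCC·CCC·CCC·CAA·CAA·CCC·CAA·CAA·CCC·CCC·CCC·CCC·CCC·CCC·CCC·CCC·CCC·CCC·CCC·CCC·CCC·CCC·CCC·CCC·CCC·CCC·CCC·CCC·CCC·CCC·CCC·CCC·CCC·CCC·CCC·CCC·CCC·CCC·CCC·CCC·CCC·CCC·CCC·CCC·CCC·CCC·CCC·CCC·CAA·CAA·CCC·CAA·CAA·CCC·CCC·CCC·CCC·CAA·CAA·CCC·CAA·CAB
    A ↦ CAA
    B ↦ CAB
    C ↦ CCC

A->CAA, B->CAB, C->CCC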